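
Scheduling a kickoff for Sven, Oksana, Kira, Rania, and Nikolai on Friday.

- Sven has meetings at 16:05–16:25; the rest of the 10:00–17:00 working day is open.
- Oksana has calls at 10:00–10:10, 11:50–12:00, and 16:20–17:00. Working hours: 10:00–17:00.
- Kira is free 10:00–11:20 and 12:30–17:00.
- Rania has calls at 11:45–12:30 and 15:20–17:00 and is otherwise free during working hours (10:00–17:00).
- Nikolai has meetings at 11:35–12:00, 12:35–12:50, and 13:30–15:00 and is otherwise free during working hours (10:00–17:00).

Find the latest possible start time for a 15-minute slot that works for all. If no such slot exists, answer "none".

15:05

Sven free within 10:00–17:00: 10:00–16:05, 16:25–17:00.
Oksana free within 10:00–17:00: 10:10–11:50, 12:00–16:20.
Rania free within 10:00–17:00: 10:00–11:45, 12:30–15:20.
Nikolai free within 10:00–17:00: 10:00–11:35, 12:00–12:35, 12:50–13:30, 15:00–17:00.
Sven ∩ Oksana: 10:10–11:50, 12:00–16:05.
Sven ∩ Oksana ∩ Kira: 10:10–11:20, 12:30–16:05.
Sven ∩ Oksana ∩ Kira ∩ Rania: 10:10–11:20, 12:30–15:20.
Sven ∩ Oksana ∩ Kira ∩ Rania ∩ Nikolai: 10:10–11:20, 12:30–12:35, 12:50–13:30, 15:00–15:20.
Windows ≥ 15 min: 10:10–11:20, 12:50–13:30, 15:00–15:20.
Latest start in the last window 15:00–15:20 is 15:20 − 15 min = 15:05.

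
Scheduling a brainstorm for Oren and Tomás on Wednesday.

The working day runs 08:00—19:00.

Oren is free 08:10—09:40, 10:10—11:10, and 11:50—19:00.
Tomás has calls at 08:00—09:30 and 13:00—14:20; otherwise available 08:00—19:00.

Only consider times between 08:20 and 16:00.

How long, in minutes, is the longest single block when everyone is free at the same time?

100 minutes

Tomás free within 08:00–19:00: 09:30–13:00, 14:20–19:00.
Oren ∩ Tomás: 09:30–09:40, 10:10–11:10, 11:50–13:00, 14:20–19:00.
Restricted to 08:20–16:00: 09:30–09:40, 10:10–11:10, 11:50–13:00, 14:20–16:00.
Common window lengths: 10, 60, 70, 100 min; longest is 100.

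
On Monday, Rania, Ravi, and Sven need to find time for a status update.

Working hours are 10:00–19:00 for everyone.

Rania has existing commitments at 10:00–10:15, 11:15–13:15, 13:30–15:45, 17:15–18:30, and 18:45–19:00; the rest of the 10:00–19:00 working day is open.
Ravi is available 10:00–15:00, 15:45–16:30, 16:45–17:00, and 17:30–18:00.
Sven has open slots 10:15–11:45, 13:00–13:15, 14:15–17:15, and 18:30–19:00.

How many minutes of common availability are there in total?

120 minutes

Rania free within 10:00–19:00: 10:15–11:15, 13:15–13:30, 15:45–17:15, 18:30–18:45.
Rania ∩ Ravi: 10:15–11:15, 13:15–13:30, 15:45–16:30, 16:45–17:00.
Rania ∩ Ravi ∩ Sven: 10:15–11:15, 15:45–16:30, 16:45–17:00.
Total common minutes: 60 + 45 + 15 = 120.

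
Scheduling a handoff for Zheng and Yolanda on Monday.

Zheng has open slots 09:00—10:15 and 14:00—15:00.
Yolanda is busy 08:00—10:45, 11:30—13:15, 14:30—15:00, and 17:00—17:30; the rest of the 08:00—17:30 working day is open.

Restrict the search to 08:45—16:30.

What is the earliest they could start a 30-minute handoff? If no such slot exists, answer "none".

Yolanda free within 08:00–17:30: 10:45–11:30, 13:15–14:30, 15:00–17:00.
Zheng ∩ Yolanda: 14:00–14:30.
Restricted to 08:45–16:30: 14:00–14:30.
Windows ≥ 30 min: 14:00–14:30.
Earliest such window starts at 14:00.

14:00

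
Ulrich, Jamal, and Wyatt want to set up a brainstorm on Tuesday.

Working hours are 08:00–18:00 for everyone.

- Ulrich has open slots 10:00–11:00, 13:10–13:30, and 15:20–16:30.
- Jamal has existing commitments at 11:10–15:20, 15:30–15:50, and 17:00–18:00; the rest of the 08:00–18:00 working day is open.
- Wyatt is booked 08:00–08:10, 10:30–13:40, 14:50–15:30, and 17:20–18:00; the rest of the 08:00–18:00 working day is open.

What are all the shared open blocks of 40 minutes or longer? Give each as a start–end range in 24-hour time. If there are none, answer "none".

Jamal free within 08:00–18:00: 08:00–11:10, 15:20–15:30, 15:50–17:00.
Wyatt free within 08:00–18:00: 08:10–10:30, 13:40–14:50, 15:30–17:20.
Ulrich ∩ Jamal: 10:00–11:00, 15:20–15:30, 15:50–16:30.
Ulrich ∩ Jamal ∩ Wyatt: 10:00–10:30, 15:50–16:30.
Windows ≥ 40 min: 15:50–16:30.

15:50–16:30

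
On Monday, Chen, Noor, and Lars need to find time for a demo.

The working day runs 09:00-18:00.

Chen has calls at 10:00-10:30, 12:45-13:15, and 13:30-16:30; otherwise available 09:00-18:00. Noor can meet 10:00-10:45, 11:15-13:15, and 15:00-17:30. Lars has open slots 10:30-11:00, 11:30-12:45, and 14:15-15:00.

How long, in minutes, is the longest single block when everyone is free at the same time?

75 minutes

Chen free within 09:00–18:00: 09:00–10:00, 10:30–12:45, 13:15–13:30, 16:30–18:00.
Chen ∩ Noor: 10:30–10:45, 11:15–12:45, 16:30–17:30.
Chen ∩ Noor ∩ Lars: 10:30–10:45, 11:30–12:45.
Common window lengths: 15, 75 min; longest is 75.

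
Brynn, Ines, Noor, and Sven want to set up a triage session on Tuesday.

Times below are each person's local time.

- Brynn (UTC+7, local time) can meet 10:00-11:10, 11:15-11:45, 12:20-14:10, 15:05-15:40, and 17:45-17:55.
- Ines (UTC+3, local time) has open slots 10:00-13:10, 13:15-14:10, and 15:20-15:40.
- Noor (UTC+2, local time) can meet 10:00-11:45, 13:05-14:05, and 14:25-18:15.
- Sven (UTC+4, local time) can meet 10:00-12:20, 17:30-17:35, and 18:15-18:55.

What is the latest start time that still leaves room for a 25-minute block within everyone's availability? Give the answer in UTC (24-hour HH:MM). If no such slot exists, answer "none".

Brynn → UTC: 03:00–04:10, 04:15–04:45, 05:20–07:10, 08:05–08:40, 10:45–10:55.
Ines → UTC: 07:00–10:10, 10:15–11:10, 12:20–12:40.
Noor → UTC: 08:00–09:45, 11:05–12:05, 12:25–16:15.
Sven → UTC: 06:00–08:20, 13:30–13:35, 14:15–14:55.
Brynn ∩ Ines: 07:00–07:10, 08:05–08:40, 10:45–10:55.
Brynn ∩ Ines ∩ Noor: 08:05–08:40.
Brynn ∩ Ines ∩ Noor ∩ Sven: 08:05–08:20.
Windows ≥ 25 min: (none).

none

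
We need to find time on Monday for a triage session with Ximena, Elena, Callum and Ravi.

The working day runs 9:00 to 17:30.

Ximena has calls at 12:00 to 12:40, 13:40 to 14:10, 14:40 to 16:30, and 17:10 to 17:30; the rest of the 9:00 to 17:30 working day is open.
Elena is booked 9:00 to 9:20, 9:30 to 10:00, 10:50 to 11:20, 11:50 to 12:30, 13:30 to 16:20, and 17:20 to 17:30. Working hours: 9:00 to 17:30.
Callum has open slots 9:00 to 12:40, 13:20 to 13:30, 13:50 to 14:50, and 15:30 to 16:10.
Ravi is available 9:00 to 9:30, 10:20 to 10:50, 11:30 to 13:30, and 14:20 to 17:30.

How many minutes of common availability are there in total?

Ximena free within 09:00–17:30: 09:00–12:00, 12:40–13:40, 14:10–14:40, 16:30–17:10.
Elena free within 09:00–17:30: 09:20–09:30, 10:00–10:50, 11:20–11:50, 12:30–13:30, 16:20–17:20.
Ximena ∩ Elena: 09:20–09:30, 10:00–10:50, 11:20–11:50, 12:40–13:30, 16:30–17:10.
Ximena ∩ Elena ∩ Callum: 09:20–09:30, 10:00–10:50, 11:20–11:50, 13:20–13:30.
Ximena ∩ Elena ∩ Callum ∩ Ravi: 09:20–09:30, 10:20–10:50, 11:30–11:50, 13:20–13:30.
Total common minutes: 10 + 30 + 20 + 10 = 70.

70 minutes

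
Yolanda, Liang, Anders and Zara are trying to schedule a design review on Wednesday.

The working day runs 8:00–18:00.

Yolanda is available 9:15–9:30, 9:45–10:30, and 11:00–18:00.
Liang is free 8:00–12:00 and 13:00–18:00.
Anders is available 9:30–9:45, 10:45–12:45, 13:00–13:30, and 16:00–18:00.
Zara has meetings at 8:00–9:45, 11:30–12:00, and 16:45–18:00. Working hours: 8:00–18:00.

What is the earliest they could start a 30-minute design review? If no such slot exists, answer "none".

Zara free within 08:00–18:00: 09:45–11:30, 12:00–16:45.
Yolanda ∩ Liang: 09:15–09:30, 09:45–10:30, 11:00–12:00, 13:00–18:00.
Yolanda ∩ Liang ∩ Anders: 11:00–12:00, 13:00–13:30, 16:00–18:00.
Yolanda ∩ Liang ∩ Anders ∩ Zara: 11:00–11:30, 13:00–13:30, 16:00–16:45.
Windows ≥ 30 min: 11:00–11:30, 13:00–13:30, 16:00–16:45.
Earliest such window starts at 11:00.

11:00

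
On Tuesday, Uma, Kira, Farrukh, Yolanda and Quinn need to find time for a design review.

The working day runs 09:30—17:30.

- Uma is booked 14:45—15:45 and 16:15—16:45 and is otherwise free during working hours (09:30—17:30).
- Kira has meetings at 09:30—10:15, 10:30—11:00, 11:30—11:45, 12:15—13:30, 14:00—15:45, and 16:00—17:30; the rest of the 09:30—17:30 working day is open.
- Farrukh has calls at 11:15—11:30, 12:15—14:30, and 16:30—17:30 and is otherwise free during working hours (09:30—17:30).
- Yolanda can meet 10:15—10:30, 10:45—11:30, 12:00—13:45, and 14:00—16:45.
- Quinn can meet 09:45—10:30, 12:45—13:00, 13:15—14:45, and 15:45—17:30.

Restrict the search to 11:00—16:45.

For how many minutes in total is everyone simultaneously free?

Uma free within 09:30–17:30: 09:30–14:45, 15:45–16:15, 16:45–17:30.
Kira free within 09:30–17:30: 10:15–10:30, 11:00–11:30, 11:45–12:15, 13:30–14:00, 15:45–16:00.
Farrukh free within 09:30–17:30: 09:30–11:15, 11:30–12:15, 14:30–16:30.
Uma ∩ Kira: 10:15–10:30, 11:00–11:30, 11:45–12:15, 13:30–14:00, 15:45–16:00.
Uma ∩ Kira ∩ Farrukh: 10:15–10:30, 11:00–11:15, 11:45–12:15, 15:45–16:00.
Uma ∩ Kira ∩ Farrukh ∩ Yolanda: 10:15–10:30, 11:00–11:15, 12:00–12:15, 15:45–16:00.
Uma ∩ Kira ∩ Farrukh ∩ Yolanda ∩ Quinn: 10:15–10:30, 15:45–16:00.
Restricted to 11:00–16:45: 15:45–16:00.
Total common minutes: 15.

15 minutes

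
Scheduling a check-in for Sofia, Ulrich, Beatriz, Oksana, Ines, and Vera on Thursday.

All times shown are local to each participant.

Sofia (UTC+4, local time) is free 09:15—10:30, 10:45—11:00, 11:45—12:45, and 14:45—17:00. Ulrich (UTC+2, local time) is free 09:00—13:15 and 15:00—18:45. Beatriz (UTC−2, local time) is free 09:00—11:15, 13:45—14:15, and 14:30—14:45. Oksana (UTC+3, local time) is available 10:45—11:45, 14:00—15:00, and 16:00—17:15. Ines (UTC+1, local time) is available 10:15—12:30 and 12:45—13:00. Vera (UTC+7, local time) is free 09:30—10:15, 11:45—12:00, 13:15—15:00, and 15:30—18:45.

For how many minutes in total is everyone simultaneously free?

15 minutes

Sofia → UTC: 05:15–06:30, 06:45–07:00, 07:45–08:45, 10:45–13:00.
Ulrich → UTC: 07:00–11:15, 13:00–16:45.
Beatriz → UTC: 11:00–13:15, 15:45–16:15, 16:30–16:45.
Oksana → UTC: 07:45–08:45, 11:00–12:00, 13:00–14:15.
Ines → UTC: 09:15–11:30, 11:45–12:00.
Vera → UTC: 02:30–03:15, 04:45–05:00, 06:15–08:00, 08:30–11:45.
Sofia ∩ Ulrich: 07:45–08:45, 10:45–11:15.
Sofia ∩ Ulrich ∩ Beatriz: 11:00–11:15.
Sofia ∩ Ulrich ∩ Beatriz ∩ Oksana: 11:00–11:15.
Sofia ∩ Ulrich ∩ Beatriz ∩ Oksana ∩ Ines: 11:00–11:15.
Sofia ∩ Ulrich ∩ Beatriz ∩ Oksana ∩ Ines ∩ Vera: 11:00–11:15.
Total common minutes: 15.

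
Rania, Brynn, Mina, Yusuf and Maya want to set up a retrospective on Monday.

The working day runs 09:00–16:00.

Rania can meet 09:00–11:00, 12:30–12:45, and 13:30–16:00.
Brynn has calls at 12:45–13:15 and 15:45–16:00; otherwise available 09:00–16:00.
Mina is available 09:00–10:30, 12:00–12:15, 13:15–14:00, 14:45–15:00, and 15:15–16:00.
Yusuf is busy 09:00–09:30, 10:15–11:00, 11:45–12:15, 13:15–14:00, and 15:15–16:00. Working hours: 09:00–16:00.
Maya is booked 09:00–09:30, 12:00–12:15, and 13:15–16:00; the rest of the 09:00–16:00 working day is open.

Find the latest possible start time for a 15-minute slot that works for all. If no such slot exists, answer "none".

Brynn free within 09:00–16:00: 09:00–12:45, 13:15–15:45.
Yusuf free within 09:00–16:00: 09:30–10:15, 11:00–11:45, 12:15–13:15, 14:00–15:15.
Maya free within 09:00–16:00: 09:30–12:00, 12:15–13:15.
Rania ∩ Brynn: 09:00–11:00, 12:30–12:45, 13:30–15:45.
Rania ∩ Brynn ∩ Mina: 09:00–10:30, 13:30–14:00, 14:45–15:00, 15:15–15:45.
Rania ∩ Brynn ∩ Mina ∩ Yusuf: 09:30–10:15, 14:45–15:00.
Rania ∩ Brynn ∩ Mina ∩ Yusuf ∩ Maya: 09:30–10:15.
Windows ≥ 15 min: 09:30–10:15.
Latest start in the last window 09:30–10:15 is 10:15 − 15 min = 10:00.

10:00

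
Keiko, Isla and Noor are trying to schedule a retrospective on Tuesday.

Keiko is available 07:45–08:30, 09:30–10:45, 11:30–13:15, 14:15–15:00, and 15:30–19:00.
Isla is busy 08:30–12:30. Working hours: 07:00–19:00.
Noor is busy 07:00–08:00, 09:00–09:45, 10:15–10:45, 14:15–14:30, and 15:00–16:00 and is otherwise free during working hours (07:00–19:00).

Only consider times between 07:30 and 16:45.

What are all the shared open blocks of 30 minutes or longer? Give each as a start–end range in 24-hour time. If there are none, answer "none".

08:00–08:30, 12:30–13:15, 14:30–15:00, 16:00–16:45

Isla free within 07:00–19:00: 07:00–08:30, 12:30–19:00.
Noor free within 07:00–19:00: 08:00–09:00, 09:45–10:15, 10:45–14:15, 14:30–15:00, 16:00–19:00.
Keiko ∩ Isla: 07:45–08:30, 12:30–13:15, 14:15–15:00, 15:30–19:00.
Keiko ∩ Isla ∩ Noor: 08:00–08:30, 12:30–13:15, 14:30–15:00, 16:00–19:00.
Restricted to 07:30–16:45: 08:00–08:30, 12:30–13:15, 14:30–15:00, 16:00–16:45.
Windows ≥ 30 min: 08:00–08:30, 12:30–13:15, 14:30–15:00, 16:00–16:45.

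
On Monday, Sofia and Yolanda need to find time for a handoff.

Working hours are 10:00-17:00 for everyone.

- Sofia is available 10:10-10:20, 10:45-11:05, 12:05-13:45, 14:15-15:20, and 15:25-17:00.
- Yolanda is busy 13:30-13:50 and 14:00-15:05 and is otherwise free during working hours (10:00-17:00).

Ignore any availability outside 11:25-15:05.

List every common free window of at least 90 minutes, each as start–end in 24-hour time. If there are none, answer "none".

none

Yolanda free within 10:00–17:00: 10:00–13:30, 13:50–14:00, 15:05–17:00.
Sofia ∩ Yolanda: 10:10–10:20, 10:45–11:05, 12:05–13:30, 15:05–15:20, 15:25–17:00.
Restricted to 11:25–15:05: 12:05–13:30.
Windows ≥ 90 min: (none).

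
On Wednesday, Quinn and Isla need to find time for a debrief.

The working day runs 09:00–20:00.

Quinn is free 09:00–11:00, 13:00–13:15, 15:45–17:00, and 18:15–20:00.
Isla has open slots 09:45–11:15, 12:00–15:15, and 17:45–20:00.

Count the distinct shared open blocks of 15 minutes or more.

Quinn ∩ Isla: 09:45–11:00, 13:00–13:15, 18:15–20:00.
Windows ≥ 15 min: 09:45–11:00, 13:00–13:15, 18:15–20:00.
That's 3 windows.

3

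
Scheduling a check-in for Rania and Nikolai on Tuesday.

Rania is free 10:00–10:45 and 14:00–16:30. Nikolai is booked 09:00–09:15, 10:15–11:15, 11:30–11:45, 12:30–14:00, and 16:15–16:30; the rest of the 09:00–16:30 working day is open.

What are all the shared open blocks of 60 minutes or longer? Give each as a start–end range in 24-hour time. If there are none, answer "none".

14:00–16:15

Nikolai free within 09:00–16:30: 09:15–10:15, 11:15–11:30, 11:45–12:30, 14:00–16:15.
Rania ∩ Nikolai: 10:00–10:15, 14:00–16:15.
Windows ≥ 60 min: 14:00–16:15.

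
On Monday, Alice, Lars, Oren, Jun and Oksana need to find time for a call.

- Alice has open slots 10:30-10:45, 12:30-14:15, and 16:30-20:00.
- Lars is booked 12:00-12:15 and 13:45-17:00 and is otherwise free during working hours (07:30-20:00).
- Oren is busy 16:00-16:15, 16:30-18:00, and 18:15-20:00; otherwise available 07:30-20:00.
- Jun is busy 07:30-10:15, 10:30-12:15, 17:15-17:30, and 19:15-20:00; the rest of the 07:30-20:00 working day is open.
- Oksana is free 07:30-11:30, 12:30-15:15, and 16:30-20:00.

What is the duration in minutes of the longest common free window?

75 minutes

Lars free within 07:30–20:00: 07:30–12:00, 12:15–13:45, 17:00–20:00.
Oren free within 07:30–20:00: 07:30–16:00, 16:15–16:30, 18:00–18:15.
Jun free within 07:30–20:00: 10:15–10:30, 12:15–17:15, 17:30–19:15.
Alice ∩ Lars: 10:30–10:45, 12:30–13:45, 17:00–20:00.
Alice ∩ Lars ∩ Oren: 10:30–10:45, 12:30–13:45, 18:00–18:15.
Alice ∩ Lars ∩ Oren ∩ Jun: 12:30–13:45, 18:00–18:15.
Alice ∩ Lars ∩ Oren ∩ Jun ∩ Oksana: 12:30–13:45, 18:00–18:15.
Common window lengths: 75, 15 min; longest is 75.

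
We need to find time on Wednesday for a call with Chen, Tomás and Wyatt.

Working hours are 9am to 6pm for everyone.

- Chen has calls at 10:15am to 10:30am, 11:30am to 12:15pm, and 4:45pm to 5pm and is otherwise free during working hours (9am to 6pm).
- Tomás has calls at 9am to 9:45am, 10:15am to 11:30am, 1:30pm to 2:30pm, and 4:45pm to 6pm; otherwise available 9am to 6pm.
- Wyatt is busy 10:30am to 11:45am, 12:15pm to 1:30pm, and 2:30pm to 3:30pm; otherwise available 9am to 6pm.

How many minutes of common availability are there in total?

105 minutes

Chen free within 09:00–18:00: 09:00–10:15, 10:30–11:30, 12:15–16:45, 17:00–18:00.
Tomás free within 09:00–18:00: 09:45–10:15, 11:30–13:30, 14:30–16:45.
Wyatt free within 09:00–18:00: 09:00–10:30, 11:45–12:15, 13:30–14:30, 15:30–18:00.
Chen ∩ Tomás: 09:45–10:15, 12:15–13:30, 14:30–16:45.
Chen ∩ Tomás ∩ Wyatt: 09:45–10:15, 15:30–16:45.
Total common minutes: 30 + 75 = 105.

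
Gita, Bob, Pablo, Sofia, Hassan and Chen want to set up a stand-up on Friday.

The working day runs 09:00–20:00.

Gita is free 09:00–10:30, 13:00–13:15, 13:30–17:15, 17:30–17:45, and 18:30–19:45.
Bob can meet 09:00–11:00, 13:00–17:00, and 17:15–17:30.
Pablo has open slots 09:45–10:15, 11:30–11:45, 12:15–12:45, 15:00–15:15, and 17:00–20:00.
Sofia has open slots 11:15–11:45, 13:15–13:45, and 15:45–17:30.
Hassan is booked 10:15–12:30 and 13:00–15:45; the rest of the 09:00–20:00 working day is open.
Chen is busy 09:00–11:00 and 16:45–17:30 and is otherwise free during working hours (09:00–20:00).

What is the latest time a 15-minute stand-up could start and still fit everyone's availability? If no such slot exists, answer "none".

none

Hassan free within 09:00–20:00: 09:00–10:15, 12:30–13:00, 15:45–20:00.
Chen free within 09:00–20:00: 11:00–16:45, 17:30–20:00.
Gita ∩ Bob: 09:00–10:30, 13:00–13:15, 13:30–17:00.
Gita ∩ Bob ∩ Pablo: 09:45–10:15, 15:00–15:15.
Gita ∩ Bob ∩ Pablo ∩ Sofia: (none).
Gita ∩ Bob ∩ Pablo ∩ Sofia ∩ Hassan: (none).
Gita ∩ Bob ∩ Pablo ∩ Sofia ∩ Hassan ∩ Chen: (none).
Windows ≥ 15 min: (none).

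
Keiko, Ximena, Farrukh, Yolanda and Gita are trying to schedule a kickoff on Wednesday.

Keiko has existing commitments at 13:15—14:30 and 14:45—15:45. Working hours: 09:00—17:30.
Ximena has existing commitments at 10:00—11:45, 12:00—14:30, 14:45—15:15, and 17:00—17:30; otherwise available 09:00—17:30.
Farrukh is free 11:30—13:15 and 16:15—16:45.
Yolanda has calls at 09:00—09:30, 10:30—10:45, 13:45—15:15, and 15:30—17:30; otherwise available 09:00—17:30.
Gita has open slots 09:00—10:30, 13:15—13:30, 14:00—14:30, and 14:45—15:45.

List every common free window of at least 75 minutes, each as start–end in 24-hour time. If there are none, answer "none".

none

Keiko free within 09:00–17:30: 09:00–13:15, 14:30–14:45, 15:45–17:30.
Ximena free within 09:00–17:30: 09:00–10:00, 11:45–12:00, 14:30–14:45, 15:15–17:00.
Yolanda free within 09:00–17:30: 09:30–10:30, 10:45–13:45, 15:15–15:30.
Keiko ∩ Ximena: 09:00–10:00, 11:45–12:00, 14:30–14:45, 15:45–17:00.
Keiko ∩ Ximena ∩ Farrukh: 11:45–12:00, 16:15–16:45.
Keiko ∩ Ximena ∩ Farrukh ∩ Yolanda: 11:45–12:00.
Keiko ∩ Ximena ∩ Farrukh ∩ Yolanda ∩ Gita: (none).
Windows ≥ 75 min: (none).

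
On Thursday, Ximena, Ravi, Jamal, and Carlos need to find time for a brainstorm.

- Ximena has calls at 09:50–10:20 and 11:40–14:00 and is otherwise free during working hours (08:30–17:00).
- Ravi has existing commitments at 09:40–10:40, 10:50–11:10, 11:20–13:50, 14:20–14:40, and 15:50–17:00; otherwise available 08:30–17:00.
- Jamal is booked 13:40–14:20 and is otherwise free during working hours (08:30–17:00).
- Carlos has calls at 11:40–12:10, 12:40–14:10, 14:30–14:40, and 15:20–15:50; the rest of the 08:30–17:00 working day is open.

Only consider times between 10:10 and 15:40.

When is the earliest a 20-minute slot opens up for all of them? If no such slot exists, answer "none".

Ximena free within 08:30–17:00: 08:30–09:50, 10:20–11:40, 14:00–17:00.
Ravi free within 08:30–17:00: 08:30–09:40, 10:40–10:50, 11:10–11:20, 13:50–14:20, 14:40–15:50.
Jamal free within 08:30–17:00: 08:30–13:40, 14:20–17:00.
Carlos free within 08:30–17:00: 08:30–11:40, 12:10–12:40, 14:10–14:30, 14:40–15:20, 15:50–17:00.
Ximena ∩ Ravi: 08:30–09:40, 10:40–10:50, 11:10–11:20, 14:00–14:20, 14:40–15:50.
Ximena ∩ Ravi ∩ Jamal: 08:30–09:40, 10:40–10:50, 11:10–11:20, 14:40–15:50.
Ximena ∩ Ravi ∩ Jamal ∩ Carlos: 08:30–09:40, 10:40–10:50, 11:10–11:20, 14:40–15:20.
Restricted to 10:10–15:40: 10:40–10:50, 11:10–11:20, 14:40–15:20.
Windows ≥ 20 min: 14:40–15:20.
Earliest such window starts at 14:40.

14:40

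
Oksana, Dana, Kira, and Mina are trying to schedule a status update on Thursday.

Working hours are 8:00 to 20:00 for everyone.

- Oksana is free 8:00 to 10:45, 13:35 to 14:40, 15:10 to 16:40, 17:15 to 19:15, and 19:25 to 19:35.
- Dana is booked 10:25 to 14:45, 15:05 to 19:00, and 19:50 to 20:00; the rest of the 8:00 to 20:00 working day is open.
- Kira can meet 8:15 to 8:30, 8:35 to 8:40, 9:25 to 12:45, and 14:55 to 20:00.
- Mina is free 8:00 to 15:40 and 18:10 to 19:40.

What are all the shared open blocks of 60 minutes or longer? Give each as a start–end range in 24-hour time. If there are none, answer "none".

Dana free within 08:00–20:00: 08:00–10:25, 14:45–15:05, 19:00–19:50.
Oksana ∩ Dana: 08:00–10:25, 19:00–19:15, 19:25–19:35.
Oksana ∩ Dana ∩ Kira: 08:15–08:30, 08:35–08:40, 09:25–10:25, 19:00–19:15, 19:25–19:35.
Oksana ∩ Dana ∩ Kira ∩ Mina: 08:15–08:30, 08:35–08:40, 09:25–10:25, 19:00–19:15, 19:25–19:35.
Windows ≥ 60 min: 09:25–10:25.

09:25–10:25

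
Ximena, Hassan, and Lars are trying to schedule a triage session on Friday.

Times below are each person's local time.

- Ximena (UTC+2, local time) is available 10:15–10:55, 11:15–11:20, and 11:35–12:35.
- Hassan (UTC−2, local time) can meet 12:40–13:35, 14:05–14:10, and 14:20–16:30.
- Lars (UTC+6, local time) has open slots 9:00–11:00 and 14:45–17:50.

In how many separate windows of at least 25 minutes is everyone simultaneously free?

Ximena → UTC: 08:15–08:55, 09:15–09:20, 09:35–10:35.
Hassan → UTC: 14:40–15:35, 16:05–16:10, 16:20–18:30.
Lars → UTC: 03:00–05:00, 08:45–11:50.
Ximena ∩ Hassan: (none).
Ximena ∩ Hassan ∩ Lars: (none).
Windows ≥ 25 min: (none).
That's 0 windows.

0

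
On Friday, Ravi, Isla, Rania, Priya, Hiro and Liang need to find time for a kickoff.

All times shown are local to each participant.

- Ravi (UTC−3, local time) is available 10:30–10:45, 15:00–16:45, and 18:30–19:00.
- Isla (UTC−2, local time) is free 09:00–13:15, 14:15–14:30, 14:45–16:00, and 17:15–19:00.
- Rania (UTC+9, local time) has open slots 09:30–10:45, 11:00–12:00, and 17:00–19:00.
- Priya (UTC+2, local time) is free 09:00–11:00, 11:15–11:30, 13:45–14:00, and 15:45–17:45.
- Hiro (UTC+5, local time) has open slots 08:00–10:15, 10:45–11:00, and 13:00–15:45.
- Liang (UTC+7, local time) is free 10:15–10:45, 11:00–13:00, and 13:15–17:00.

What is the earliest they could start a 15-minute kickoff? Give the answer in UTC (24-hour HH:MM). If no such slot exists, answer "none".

Ravi → UTC: 13:30–13:45, 18:00–19:45, 21:30–22:00.
Isla → UTC: 11:00–15:15, 16:15–16:30, 16:45–18:00, 19:15–21:00.
Rania → UTC: 00:30–01:45, 02:00–03:00, 08:00–10:00.
Priya → UTC: 07:00–09:00, 09:15–09:30, 11:45–12:00, 13:45–15:45.
Hiro → UTC: 03:00–05:15, 05:45–06:00, 08:00–10:45.
Liang → UTC: 03:15–03:45, 04:00–06:00, 06:15–10:00.
Ravi ∩ Isla: 13:30–13:45, 19:15–19:45.
Ravi ∩ Isla ∩ Rania: (none).
Ravi ∩ Isla ∩ Rania ∩ Priya: (none).
Ravi ∩ Isla ∩ Rania ∩ Priya ∩ Hiro: (none).
Ravi ∩ Isla ∩ Rania ∩ Priya ∩ Hiro ∩ Liang: (none).
Windows ≥ 15 min: (none).

none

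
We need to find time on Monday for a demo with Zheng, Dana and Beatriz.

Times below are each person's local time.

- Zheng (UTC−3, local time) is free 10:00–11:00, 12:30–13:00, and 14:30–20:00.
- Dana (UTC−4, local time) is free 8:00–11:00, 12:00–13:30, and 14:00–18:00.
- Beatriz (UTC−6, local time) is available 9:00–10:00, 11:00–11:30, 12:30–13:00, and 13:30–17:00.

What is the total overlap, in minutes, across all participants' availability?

180 minutes

Zheng → UTC: 13:00–14:00, 15:30–16:00, 17:30–23:00.
Dana → UTC: 12:00–15:00, 16:00–17:30, 18:00–22:00.
Beatriz → UTC: 15:00–16:00, 17:00–17:30, 18:30–19:00, 19:30–23:00.
Zheng ∩ Dana: 13:00–14:00, 18:00–22:00.
Zheng ∩ Dana ∩ Beatriz: 18:30–19:00, 19:30–22:00.
Total common minutes: 30 + 150 = 180.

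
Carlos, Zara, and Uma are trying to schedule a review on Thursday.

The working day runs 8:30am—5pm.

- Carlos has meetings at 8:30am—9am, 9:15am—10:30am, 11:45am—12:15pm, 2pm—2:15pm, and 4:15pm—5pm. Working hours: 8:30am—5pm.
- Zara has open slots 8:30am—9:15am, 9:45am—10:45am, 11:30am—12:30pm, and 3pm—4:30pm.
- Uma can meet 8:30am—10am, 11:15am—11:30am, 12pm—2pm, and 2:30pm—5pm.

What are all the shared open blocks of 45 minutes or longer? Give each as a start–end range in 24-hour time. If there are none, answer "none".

Carlos free within 08:30–17:00: 09:00–09:15, 10:30–11:45, 12:15–14:00, 14:15–16:15.
Carlos ∩ Zara: 09:00–09:15, 10:30–10:45, 11:30–11:45, 12:15–12:30, 15:00–16:15.
Carlos ∩ Zara ∩ Uma: 09:00–09:15, 12:15–12:30, 15:00–16:15.
Windows ≥ 45 min: 15:00–16:15.

15:00–16:15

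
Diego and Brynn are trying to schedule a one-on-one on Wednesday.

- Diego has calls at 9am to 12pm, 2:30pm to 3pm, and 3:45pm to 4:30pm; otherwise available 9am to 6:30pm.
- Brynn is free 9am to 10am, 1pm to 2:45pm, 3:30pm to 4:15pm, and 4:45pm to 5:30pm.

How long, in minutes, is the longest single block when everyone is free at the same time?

Diego free within 09:00–18:30: 12:00–14:30, 15:00–15:45, 16:30–18:30.
Diego ∩ Brynn: 13:00–14:30, 15:30–15:45, 16:45–17:30.
Common window lengths: 90, 15, 45 min; longest is 90.

90 minutes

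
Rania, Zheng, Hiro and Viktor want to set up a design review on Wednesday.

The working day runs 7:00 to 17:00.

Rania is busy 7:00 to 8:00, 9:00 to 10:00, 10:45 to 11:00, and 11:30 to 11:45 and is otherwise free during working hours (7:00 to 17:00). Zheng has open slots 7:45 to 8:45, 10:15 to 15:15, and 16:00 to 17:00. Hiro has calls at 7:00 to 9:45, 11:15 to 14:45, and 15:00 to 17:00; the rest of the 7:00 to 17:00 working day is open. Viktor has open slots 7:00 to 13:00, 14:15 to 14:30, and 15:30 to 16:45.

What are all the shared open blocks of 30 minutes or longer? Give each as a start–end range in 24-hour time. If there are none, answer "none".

Rania free within 07:00–17:00: 08:00–09:00, 10:00–10:45, 11:00–11:30, 11:45–17:00.
Hiro free within 07:00–17:00: 09:45–11:15, 14:45–15:00.
Rania ∩ Zheng: 08:00–08:45, 10:15–10:45, 11:00–11:30, 11:45–15:15, 16:00–17:00.
Rania ∩ Zheng ∩ Hiro: 10:15–10:45, 11:00–11:15, 14:45–15:00.
Rania ∩ Zheng ∩ Hiro ∩ Viktor: 10:15–10:45, 11:00–11:15.
Windows ≥ 30 min: 10:15–10:45.

10:15–10:45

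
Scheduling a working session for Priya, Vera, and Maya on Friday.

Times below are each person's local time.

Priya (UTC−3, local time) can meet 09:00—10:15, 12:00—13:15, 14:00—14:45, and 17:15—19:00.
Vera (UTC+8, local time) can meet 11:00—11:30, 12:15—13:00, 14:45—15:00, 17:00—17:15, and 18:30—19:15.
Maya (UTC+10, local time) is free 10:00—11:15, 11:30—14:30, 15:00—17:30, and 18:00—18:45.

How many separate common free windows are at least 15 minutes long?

0

Priya → UTC: 12:00–13:15, 15:00–16:15, 17:00–17:45, 20:15–22:00.
Vera → UTC: 03:00–03:30, 04:15–05:00, 06:45–07:00, 09:00–09:15, 10:30–11:15.
Maya → UTC: 00:00–01:15, 01:30–04:30, 05:00–07:30, 08:00–08:45.
Priya ∩ Vera: (none).
Priya ∩ Vera ∩ Maya: (none).
Windows ≥ 15 min: (none).
That's 0 windows.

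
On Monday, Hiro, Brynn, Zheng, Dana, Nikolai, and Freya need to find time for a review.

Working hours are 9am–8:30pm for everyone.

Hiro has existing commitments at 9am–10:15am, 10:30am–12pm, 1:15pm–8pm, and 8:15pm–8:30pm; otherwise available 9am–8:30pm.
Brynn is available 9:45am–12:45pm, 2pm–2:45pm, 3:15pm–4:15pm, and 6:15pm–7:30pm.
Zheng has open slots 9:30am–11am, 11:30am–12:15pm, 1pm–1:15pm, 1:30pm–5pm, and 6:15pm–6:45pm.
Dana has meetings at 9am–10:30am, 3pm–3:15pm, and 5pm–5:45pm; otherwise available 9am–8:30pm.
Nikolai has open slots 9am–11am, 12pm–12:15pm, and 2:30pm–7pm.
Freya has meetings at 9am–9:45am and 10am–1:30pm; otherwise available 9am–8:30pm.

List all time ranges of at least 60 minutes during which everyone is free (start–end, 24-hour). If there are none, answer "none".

Hiro free within 09:00–20:30: 10:15–10:30, 12:00–13:15, 20:00–20:15.
Dana free within 09:00–20:30: 10:30–15:00, 15:15–17:00, 17:45–20:30.
Freya free within 09:00–20:30: 09:45–10:00, 13:30–20:30.
Hiro ∩ Brynn: 10:15–10:30, 12:00–12:45.
Hiro ∩ Brynn ∩ Zheng: 10:15–10:30, 12:00–12:15.
Hiro ∩ Brynn ∩ Zheng ∩ Dana: 12:00–12:15.
Hiro ∩ Brynn ∩ Zheng ∩ Dana ∩ Nikolai: 12:00–12:15.
Hiro ∩ Brynn ∩ Zheng ∩ Dana ∩ Nikolai ∩ Freya: (none).
Windows ≥ 60 min: (none).

none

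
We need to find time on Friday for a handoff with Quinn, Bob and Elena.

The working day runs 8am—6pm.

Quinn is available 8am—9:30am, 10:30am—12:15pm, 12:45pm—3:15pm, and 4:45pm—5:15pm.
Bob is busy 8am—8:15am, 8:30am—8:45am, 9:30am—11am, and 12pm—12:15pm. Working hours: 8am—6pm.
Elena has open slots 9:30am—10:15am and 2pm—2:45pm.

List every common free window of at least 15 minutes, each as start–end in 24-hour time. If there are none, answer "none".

14:00–14:45

Bob free within 08:00–18:00: 08:15–08:30, 08:45–09:30, 11:00–12:00, 12:15–18:00.
Quinn ∩ Bob: 08:15–08:30, 08:45–09:30, 11:00–12:00, 12:45–15:15, 16:45–17:15.
Quinn ∩ Bob ∩ Elena: 14:00–14:45.
Windows ≥ 15 min: 14:00–14:45.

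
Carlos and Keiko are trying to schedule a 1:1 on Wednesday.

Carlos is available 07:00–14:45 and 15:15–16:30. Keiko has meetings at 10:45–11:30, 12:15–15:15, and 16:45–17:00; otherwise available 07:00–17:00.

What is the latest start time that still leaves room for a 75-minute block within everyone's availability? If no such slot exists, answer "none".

15:15

Keiko free within 07:00–17:00: 07:00–10:45, 11:30–12:15, 15:15–16:45.
Carlos ∩ Keiko: 07:00–10:45, 11:30–12:15, 15:15–16:30.
Windows ≥ 75 min: 07:00–10:45, 15:15–16:30.
Latest start in the last window 15:15–16:30 is 16:30 − 75 min = 15:15.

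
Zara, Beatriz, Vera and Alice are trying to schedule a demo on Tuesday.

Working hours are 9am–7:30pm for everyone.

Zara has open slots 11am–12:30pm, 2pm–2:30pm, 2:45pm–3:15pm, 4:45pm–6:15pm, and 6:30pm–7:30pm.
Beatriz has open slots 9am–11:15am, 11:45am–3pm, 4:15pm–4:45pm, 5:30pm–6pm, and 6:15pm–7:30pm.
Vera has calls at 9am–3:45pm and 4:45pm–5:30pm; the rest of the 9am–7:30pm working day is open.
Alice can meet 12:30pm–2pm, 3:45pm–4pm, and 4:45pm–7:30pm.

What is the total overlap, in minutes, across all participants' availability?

90 minutes

Vera free within 09:00–19:30: 15:45–16:45, 17:30–19:30.
Zara ∩ Beatriz: 11:00–11:15, 11:45–12:30, 14:00–14:30, 14:45–15:00, 17:30–18:00, 18:30–19:30.
Zara ∩ Beatriz ∩ Vera: 17:30–18:00, 18:30–19:30.
Zara ∩ Beatriz ∩ Vera ∩ Alice: 17:30–18:00, 18:30–19:30.
Total common minutes: 30 + 60 = 90.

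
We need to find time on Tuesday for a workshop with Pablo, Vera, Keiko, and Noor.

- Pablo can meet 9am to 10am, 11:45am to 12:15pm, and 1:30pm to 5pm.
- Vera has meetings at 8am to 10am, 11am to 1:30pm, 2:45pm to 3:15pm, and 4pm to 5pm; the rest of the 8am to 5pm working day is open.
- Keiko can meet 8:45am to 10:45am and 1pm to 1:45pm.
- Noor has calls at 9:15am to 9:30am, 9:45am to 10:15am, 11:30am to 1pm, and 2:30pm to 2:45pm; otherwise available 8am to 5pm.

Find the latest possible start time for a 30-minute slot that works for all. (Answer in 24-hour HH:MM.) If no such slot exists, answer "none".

none

Vera free within 08:00–17:00: 10:00–11:00, 13:30–14:45, 15:15–16:00.
Noor free within 08:00–17:00: 08:00–09:15, 09:30–09:45, 10:15–11:30, 13:00–14:30, 14:45–17:00.
Pablo ∩ Vera: 13:30–14:45, 15:15–16:00.
Pablo ∩ Vera ∩ Keiko: 13:30–13:45.
Pablo ∩ Vera ∩ Keiko ∩ Noor: 13:30–13:45.
Windows ≥ 30 min: (none).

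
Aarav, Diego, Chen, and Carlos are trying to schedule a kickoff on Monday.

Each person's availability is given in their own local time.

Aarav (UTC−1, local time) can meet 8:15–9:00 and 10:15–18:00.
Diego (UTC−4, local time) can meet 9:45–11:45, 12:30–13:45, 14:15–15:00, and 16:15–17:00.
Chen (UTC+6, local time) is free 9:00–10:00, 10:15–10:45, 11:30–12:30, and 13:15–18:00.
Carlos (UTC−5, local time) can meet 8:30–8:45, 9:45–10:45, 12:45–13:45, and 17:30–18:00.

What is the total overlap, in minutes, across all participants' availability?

0 minutes

Aarav → UTC: 09:15–10:00, 11:15–19:00.
Diego → UTC: 13:45–15:45, 16:30–17:45, 18:15–19:00, 20:15–21:00.
Chen → UTC: 03:00–04:00, 04:15–04:45, 05:30–06:30, 07:15–12:00.
Carlos → UTC: 13:30–13:45, 14:45–15:45, 17:45–18:45, 22:30–23:00.
Aarav ∩ Diego: 13:45–15:45, 16:30–17:45, 18:15–19:00.
Aarav ∩ Diego ∩ Chen: (none).
Aarav ∩ Diego ∩ Chen ∩ Carlos: (none).
Total common minutes: 0.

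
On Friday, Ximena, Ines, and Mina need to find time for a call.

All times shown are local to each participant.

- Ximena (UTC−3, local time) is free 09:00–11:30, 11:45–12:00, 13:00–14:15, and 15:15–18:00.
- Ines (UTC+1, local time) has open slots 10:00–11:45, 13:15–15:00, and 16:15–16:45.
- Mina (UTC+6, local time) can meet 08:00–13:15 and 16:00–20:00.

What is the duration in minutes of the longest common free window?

105 minutes

Ximena → UTC: 12:00–14:30, 14:45–15:00, 16:00–17:15, 18:15–21:00.
Ines → UTC: 09:00–10:45, 12:15–14:00, 15:15–15:45.
Mina → UTC: 02:00–07:15, 10:00–14:00.
Ximena ∩ Ines: 12:15–14:00.
Ximena ∩ Ines ∩ Mina: 12:15–14:00.
Single common window of 105 minutes.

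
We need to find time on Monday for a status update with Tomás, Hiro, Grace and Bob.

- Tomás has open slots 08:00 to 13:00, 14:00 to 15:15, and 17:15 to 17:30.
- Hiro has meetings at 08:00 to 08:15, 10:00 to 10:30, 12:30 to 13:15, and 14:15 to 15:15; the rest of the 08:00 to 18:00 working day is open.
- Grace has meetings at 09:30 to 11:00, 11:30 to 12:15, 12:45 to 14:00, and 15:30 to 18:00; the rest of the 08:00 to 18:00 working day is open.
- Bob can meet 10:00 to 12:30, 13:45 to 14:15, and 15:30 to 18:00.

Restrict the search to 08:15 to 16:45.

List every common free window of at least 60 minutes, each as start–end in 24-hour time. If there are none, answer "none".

Hiro free within 08:00–18:00: 08:15–10:00, 10:30–12:30, 13:15–14:15, 15:15–18:00.
Grace free within 08:00–18:00: 08:00–09:30, 11:00–11:30, 12:15–12:45, 14:00–15:30.
Tomás ∩ Hiro: 08:15–10:00, 10:30–12:30, 14:00–14:15, 17:15–17:30.
Tomás ∩ Hiro ∩ Grace: 08:15–09:30, 11:00–11:30, 12:15–12:30, 14:00–14:15.
Tomás ∩ Hiro ∩ Grace ∩ Bob: 11:00–11:30, 12:15–12:30, 14:00–14:15.
Restricted to 08:15–16:45: 11:00–11:30, 12:15–12:30, 14:00–14:15.
Windows ≥ 60 min: (none).

none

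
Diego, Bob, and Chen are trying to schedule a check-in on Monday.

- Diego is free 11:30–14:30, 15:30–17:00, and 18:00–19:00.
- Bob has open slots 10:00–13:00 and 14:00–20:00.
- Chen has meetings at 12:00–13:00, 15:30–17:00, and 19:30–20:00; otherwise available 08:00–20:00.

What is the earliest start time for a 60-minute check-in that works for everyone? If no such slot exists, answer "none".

18:00

Chen free within 08:00–20:00: 08:00–12:00, 13:00–15:30, 17:00–19:30.
Diego ∩ Bob: 11:30–13:00, 14:00–14:30, 15:30–17:00, 18:00–19:00.
Diego ∩ Bob ∩ Chen: 11:30–12:00, 14:00–14:30, 18:00–19:00.
Windows ≥ 60 min: 18:00–19:00.
Earliest such window starts at 18:00.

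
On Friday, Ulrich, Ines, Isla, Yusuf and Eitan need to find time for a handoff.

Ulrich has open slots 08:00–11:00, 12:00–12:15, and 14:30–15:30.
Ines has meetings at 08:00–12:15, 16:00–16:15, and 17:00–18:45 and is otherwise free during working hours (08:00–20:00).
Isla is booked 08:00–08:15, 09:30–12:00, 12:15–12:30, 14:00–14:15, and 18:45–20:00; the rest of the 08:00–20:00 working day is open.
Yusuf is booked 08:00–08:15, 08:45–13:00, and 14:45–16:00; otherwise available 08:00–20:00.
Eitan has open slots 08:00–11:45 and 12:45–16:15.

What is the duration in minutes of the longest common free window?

Ines free within 08:00–20:00: 12:15–16:00, 16:15–17:00, 18:45–20:00.
Isla free within 08:00–20:00: 08:15–09:30, 12:00–12:15, 12:30–14:00, 14:15–18:45.
Yusuf free within 08:00–20:00: 08:15–08:45, 13:00–14:45, 16:00–20:00.
Ulrich ∩ Ines: 14:30–15:30.
Ulrich ∩ Ines ∩ Isla: 14:30–15:30.
Ulrich ∩ Ines ∩ Isla ∩ Yusuf: 14:30–14:45.
Ulrich ∩ Ines ∩ Isla ∩ Yusuf ∩ Eitan: 14:30–14:45.
Single common window of 15 minutes.

15 minutes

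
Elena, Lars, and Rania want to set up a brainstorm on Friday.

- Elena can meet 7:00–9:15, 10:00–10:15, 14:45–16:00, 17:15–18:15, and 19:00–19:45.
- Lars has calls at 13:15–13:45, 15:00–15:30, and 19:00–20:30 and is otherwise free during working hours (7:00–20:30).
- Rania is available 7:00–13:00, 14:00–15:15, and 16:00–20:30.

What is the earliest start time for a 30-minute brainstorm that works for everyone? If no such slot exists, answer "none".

Lars free within 07:00–20:30: 07:00–13:15, 13:45–15:00, 15:30–19:00.
Elena ∩ Lars: 07:00–09:15, 10:00–10:15, 14:45–15:00, 15:30–16:00, 17:15–18:15.
Elena ∩ Lars ∩ Rania: 07:00–09:15, 10:00–10:15, 14:45–15:00, 17:15–18:15.
Windows ≥ 30 min: 07:00–09:15, 17:15–18:15.
Earliest such window starts at 07:00.

07:00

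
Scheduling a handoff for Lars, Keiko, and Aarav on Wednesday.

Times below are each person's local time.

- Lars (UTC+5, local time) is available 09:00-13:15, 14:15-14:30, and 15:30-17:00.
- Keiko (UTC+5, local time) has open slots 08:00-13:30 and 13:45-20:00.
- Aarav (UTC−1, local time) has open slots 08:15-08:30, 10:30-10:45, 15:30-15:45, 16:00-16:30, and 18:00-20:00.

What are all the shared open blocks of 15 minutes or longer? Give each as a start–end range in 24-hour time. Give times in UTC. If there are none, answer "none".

Lars → UTC: 04:00–08:15, 09:15–09:30, 10:30–12:00.
Keiko → UTC: 03:00–08:30, 08:45–15:00.
Aarav → UTC: 09:15–09:30, 11:30–11:45, 16:30–16:45, 17:00–17:30, 19:00–21:00.
Lars ∩ Keiko: 04:00–08:15, 09:15–09:30, 10:30–12:00.
Lars ∩ Keiko ∩ Aarav: 09:15–09:30, 11:30–11:45.
Windows ≥ 15 min: 09:15–09:30, 11:30–11:45.

09:15–09:30, 11:30–11:45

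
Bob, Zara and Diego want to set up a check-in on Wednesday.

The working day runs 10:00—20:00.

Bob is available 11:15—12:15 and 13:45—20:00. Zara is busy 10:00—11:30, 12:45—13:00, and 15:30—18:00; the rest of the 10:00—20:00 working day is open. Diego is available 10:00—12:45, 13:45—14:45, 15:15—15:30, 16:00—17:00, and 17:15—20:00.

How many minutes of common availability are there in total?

Zara free within 10:00–20:00: 11:30–12:45, 13:00–15:30, 18:00–20:00.
Bob ∩ Zara: 11:30–12:15, 13:45–15:30, 18:00–20:00.
Bob ∩ Zara ∩ Diego: 11:30–12:15, 13:45–14:45, 15:15–15:30, 18:00–20:00.
Total common minutes: 45 + 60 + 15 + 120 = 240.

240 minutes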